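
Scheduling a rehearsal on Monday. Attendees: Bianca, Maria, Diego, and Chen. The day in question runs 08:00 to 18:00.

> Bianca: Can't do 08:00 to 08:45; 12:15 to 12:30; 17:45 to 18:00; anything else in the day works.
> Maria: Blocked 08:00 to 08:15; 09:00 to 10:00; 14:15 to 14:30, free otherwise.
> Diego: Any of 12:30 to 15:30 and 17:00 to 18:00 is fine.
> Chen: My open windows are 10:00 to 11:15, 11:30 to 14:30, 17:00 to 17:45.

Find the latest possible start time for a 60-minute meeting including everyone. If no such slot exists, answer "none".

13:15

Bianca free: 08:45-12:15, 12:30-17:45 (invert busy blocks within the working day).
Maria free: 08:15-09:00, 10:00-14:15, 14:30-18:00 (invert busy blocks within the working day).
Diego free: 12:30-15:30, 17:00-18:00.
Chen free: 10:00-11:15, 11:30-14:30, 17:00-17:45.
Bianca ∩ Maria: 08:45-09:00, 10:00-12:15, 12:30-14:15, 14:30-17:45.
Bianca ∩ Maria ∩ Diego: 12:30-14:15, 14:30-15:30, 17:00-17:45.
Bianca ∩ Maria ∩ Diego ∩ Chen: 12:30-14:15, 17:00-17:45.
So the common availability across everyone is 12:30-14:15, 17:00-17:45.
The last common window of at least 60 minutes is 12:30-14:15; a 60-minute meeting can start as late as 13:15 and still end by 14:15.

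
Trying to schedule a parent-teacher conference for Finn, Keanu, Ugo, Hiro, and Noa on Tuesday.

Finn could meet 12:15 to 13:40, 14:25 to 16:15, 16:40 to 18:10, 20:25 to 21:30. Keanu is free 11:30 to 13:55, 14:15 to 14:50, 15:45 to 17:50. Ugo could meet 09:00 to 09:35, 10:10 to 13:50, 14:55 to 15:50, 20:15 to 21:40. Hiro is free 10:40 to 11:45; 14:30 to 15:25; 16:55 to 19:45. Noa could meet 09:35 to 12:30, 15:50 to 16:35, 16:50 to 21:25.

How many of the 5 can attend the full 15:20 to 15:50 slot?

2

Finn and Ugo can make the full 15:20-15:50 slot — that's 2.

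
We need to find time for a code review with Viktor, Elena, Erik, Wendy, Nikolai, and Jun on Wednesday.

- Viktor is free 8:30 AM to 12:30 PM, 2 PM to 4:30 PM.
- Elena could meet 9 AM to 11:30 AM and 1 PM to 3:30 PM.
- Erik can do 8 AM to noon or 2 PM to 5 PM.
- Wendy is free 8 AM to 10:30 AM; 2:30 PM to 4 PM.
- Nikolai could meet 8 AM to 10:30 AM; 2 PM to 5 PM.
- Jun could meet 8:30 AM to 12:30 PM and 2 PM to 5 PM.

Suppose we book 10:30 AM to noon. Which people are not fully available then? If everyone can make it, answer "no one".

Elena, Nikolai, Wendy

Viktor: free for 10:30-12:00. Elena: not fully free for 10:30-12:00. Erik: free for 10:30-12:00. Wendy: not fully free for 10:30-12:00. Nikolai: not fully free for 10:30-12:00. Jun: free for 10:30-12:00.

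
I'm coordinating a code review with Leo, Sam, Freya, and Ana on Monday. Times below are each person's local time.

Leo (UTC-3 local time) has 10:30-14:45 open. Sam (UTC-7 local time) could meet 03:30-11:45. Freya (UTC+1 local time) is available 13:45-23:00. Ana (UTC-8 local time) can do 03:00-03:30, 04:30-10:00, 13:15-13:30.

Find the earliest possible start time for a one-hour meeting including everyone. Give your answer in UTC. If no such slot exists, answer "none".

Leo in UTC: 13:30-17:45 (add 3h to convert from UTC-3).
Sam in UTC: 10:30-18:45 (add 7h to convert from UTC-7).
Freya in UTC: 12:45-22:00 (subtract 1h to convert from UTC+1).
Ana in UTC: 11:00-11:30, 12:30-18:00, 21:15-21:30 (add 8h to convert from UTC-8).
Leo ∩ Sam: 13:30-17:45.
Leo ∩ Sam ∩ Freya: 13:30-17:45.
Leo ∩ Sam ∩ Freya ∩ Ana: 13:30-17:45.
The first common window of at least 60 minutes is 13:30-17:45, so the earliest start is 13:30.

13:30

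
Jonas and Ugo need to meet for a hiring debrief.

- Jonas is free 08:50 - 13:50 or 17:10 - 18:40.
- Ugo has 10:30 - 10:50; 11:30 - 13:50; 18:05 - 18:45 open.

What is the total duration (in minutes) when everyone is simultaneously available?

Jonas ∩ Ugo: 10:30-10:50, 11:30-13:50, 18:05-18:40.
Summing the common windows: 20 + 140 + 35 = 195 minutes.

195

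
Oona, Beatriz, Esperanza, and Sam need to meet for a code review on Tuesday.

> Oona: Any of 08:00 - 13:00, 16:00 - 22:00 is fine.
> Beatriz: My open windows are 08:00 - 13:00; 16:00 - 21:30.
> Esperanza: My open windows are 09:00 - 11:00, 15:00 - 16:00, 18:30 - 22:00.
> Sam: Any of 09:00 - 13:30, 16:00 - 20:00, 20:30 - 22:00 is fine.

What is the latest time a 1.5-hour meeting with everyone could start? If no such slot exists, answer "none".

18:30

Oona ∩ Beatriz: 08:00-13:00, 16:00-21:30.
Oona ∩ Beatriz ∩ Esperanza: 09:00-11:00, 18:30-21:30.
Oona ∩ Beatriz ∩ Esperanza ∩ Sam: 09:00-11:00, 18:30-20:00, 20:30-21:30.
The last common window of at least 90 minutes is 18:30-20:00; a 90-minute meeting can start as late as 18:30 and still end by 20:00.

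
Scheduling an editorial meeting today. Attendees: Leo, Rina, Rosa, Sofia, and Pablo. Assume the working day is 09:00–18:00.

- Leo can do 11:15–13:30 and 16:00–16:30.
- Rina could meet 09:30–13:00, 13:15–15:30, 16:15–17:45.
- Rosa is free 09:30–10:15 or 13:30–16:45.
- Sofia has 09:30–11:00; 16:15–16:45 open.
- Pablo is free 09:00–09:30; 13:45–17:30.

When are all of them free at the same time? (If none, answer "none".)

Leo ∩ Rina: 11:15-13:00, 13:15-13:30, 16:15-16:30.
Leo ∩ Rina ∩ Rosa: 16:15-16:30.
Leo ∩ Rina ∩ Rosa ∩ Sofia: 16:15-16:30.
Leo ∩ Rina ∩ Rosa ∩ Sofia ∩ Pablo: 16:15-16:30.
Those are the intersection windows.

16:15-16:30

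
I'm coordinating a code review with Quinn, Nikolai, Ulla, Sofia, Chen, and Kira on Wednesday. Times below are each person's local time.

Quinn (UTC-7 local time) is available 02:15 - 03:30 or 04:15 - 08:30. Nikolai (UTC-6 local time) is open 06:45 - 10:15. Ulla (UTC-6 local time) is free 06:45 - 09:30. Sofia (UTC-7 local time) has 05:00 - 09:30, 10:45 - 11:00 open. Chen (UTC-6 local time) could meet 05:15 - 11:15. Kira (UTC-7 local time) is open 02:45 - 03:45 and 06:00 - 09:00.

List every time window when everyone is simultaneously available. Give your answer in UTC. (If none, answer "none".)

13:00-15:30

Quinn in UTC: 09:15-10:30, 11:15-15:30 (add 7h to convert from UTC-7).
Nikolai in UTC: 12:45-16:15 (add 6h to convert from UTC-6).
Ulla in UTC: 12:45-15:30 (add 6h to convert from UTC-6).
Sofia in UTC: 12:00-16:30, 17:45-18:00 (add 7h to convert from UTC-7).
Chen in UTC: 11:15-17:15 (add 6h to convert from UTC-6).
Kira in UTC: 09:45-10:45, 13:00-16:00 (add 7h to convert from UTC-7).
Quinn ∩ Nikolai: 12:45-15:30.
Quinn ∩ Nikolai ∩ Ulla: 12:45-15:30.
Quinn ∩ Nikolai ∩ Ulla ∩ Sofia: 12:45-15:30.
Quinn ∩ Nikolai ∩ Ulla ∩ Sofia ∩ Chen: 12:45-15:30.
Quinn ∩ Nikolai ∩ Ulla ∩ Sofia ∩ Chen ∩ Kira: 13:00-15:30.
Those are the intersection windows.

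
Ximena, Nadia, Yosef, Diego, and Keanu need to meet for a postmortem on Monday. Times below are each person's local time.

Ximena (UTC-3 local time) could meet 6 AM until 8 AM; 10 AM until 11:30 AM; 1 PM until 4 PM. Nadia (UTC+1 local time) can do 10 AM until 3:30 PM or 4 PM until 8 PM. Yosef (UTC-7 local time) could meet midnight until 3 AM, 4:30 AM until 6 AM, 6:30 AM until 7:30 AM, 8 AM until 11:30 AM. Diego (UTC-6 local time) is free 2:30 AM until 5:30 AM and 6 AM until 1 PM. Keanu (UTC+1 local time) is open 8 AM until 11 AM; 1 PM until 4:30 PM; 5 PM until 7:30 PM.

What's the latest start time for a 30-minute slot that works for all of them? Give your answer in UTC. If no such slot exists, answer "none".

18:00

Ximena in UTC: 09:00-11:00, 13:00-14:30, 16:00-19:00 (add 3h to convert from UTC-3).
Nadia in UTC: 09:00-14:30, 15:00-19:00 (subtract 1h to convert from UTC+1).
Yosef in UTC: 07:00-10:00, 11:30-13:00, 13:30-14:30, 15:00-18:30 (add 7h to convert from UTC-7).
Diego in UTC: 08:30-11:30, 12:00-19:00 (add 6h to convert from UTC-6).
Keanu in UTC: 07:00-10:00, 12:00-15:30, 16:00-18:30 (subtract 1h to convert from UTC+1).
Ximena ∩ Nadia: 09:00-11:00, 13:00-14:30, 16:00-19:00.
Ximena ∩ Nadia ∩ Yosef: 09:00-10:00, 13:30-14:30, 16:00-18:30.
Ximena ∩ Nadia ∩ Yosef ∩ Diego: 09:00-10:00, 13:30-14:30, 16:00-18:30.
Ximena ∩ Nadia ∩ Yosef ∩ Diego ∩ Keanu: 09:00-10:00, 13:30-14:30, 16:00-18:30.
The last common window of at least 30 minutes is 16:00-18:30; a 30-minute meeting can start as late as 18:00 and still end by 18:30.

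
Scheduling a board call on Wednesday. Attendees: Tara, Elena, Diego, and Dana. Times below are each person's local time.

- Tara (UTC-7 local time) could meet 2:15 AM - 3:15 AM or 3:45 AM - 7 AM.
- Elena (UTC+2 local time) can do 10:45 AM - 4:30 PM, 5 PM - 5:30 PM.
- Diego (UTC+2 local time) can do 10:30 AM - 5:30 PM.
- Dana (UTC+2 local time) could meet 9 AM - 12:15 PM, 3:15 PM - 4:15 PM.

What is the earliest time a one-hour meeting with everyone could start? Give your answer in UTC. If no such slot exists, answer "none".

09:15

Tara in UTC: 09:15-10:15, 10:45-14:00 (add 7h to convert from UTC-7).
Elena in UTC: 08:45-14:30, 15:00-15:30 (subtract 2h to convert from UTC+2).
Diego in UTC: 08:30-15:30 (subtract 2h to convert from UTC+2).
Dana in UTC: 07:00-10:15, 13:15-14:15 (subtract 2h to convert from UTC+2).
Tara ∩ Elena: 09:15-10:15, 10:45-14:00.
Tara ∩ Elena ∩ Diego: 09:15-10:15, 10:45-14:00.
Tara ∩ Elena ∩ Diego ∩ Dana: 09:15-10:15, 13:15-14:00.
Those are the intersection windows.
The first common window of at least 60 minutes is 09:15-10:15, so the earliest start is 09:15.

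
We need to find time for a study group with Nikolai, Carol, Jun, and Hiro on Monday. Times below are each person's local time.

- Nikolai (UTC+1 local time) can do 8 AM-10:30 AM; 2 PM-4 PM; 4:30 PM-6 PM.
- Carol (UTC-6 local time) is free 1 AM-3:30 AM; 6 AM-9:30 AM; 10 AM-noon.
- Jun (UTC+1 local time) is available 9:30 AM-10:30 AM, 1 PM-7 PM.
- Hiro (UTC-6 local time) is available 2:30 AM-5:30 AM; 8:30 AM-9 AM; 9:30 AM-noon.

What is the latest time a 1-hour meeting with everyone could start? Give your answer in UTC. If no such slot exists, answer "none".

Nikolai in UTC: 07:00-09:30, 13:00-15:00, 15:30-17:00 (subtract 1h to convert from UTC+1).
Carol in UTC: 07:00-09:30, 12:00-15:30, 16:00-18:00 (add 6h to convert from UTC-6).
Jun in UTC: 08:30-09:30, 12:00-18:00 (subtract 1h to convert from UTC+1).
Hiro in UTC: 08:30-11:30, 14:30-15:00, 15:30-18:00 (add 6h to convert from UTC-6).
Nikolai ∩ Carol: 07:00-09:30, 13:00-15:00, 16:00-17:00.
Nikolai ∩ Carol ∩ Jun: 08:30-09:30, 13:00-15:00, 16:00-17:00.
Nikolai ∩ Carol ∩ Jun ∩ Hiro: 08:30-09:30, 14:30-15:00, 16:00-17:00.
So the common availability across everyone is 08:30-09:30, 14:30-15:00, 16:00-17:00.
The last common window of at least 60 minutes is 16:00-17:00; a 60-minute meeting can start as late as 16:00 and still end by 17:00.

16:00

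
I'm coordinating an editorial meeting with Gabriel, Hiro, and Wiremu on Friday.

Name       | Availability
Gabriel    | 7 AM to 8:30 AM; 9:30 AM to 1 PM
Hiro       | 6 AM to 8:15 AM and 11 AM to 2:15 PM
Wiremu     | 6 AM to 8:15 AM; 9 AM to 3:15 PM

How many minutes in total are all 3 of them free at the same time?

Gabriel ∩ Hiro: 07:00-08:15, 11:00-13:00.
Gabriel ∩ Hiro ∩ Wiremu: 07:00-08:15, 11:00-13:00.
Those are the intersection windows.
Summing the common windows: 75 + 120 = 195 minutes.

195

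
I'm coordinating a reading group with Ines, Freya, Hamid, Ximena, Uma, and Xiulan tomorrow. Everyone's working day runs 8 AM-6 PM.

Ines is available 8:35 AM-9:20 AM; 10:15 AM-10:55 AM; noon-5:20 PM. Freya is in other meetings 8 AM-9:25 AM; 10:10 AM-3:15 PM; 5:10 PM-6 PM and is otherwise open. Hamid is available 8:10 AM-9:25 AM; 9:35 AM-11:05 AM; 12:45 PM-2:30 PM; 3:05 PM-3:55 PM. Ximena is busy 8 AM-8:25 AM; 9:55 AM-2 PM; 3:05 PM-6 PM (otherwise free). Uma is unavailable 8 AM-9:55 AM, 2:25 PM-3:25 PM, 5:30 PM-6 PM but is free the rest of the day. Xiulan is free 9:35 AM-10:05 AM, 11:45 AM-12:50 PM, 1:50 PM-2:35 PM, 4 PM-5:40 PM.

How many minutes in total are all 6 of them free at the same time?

Ines free: 08:35-09:20, 10:15-10:55, 12:00-17:20.
Freya free: 09:25-10:10, 15:15-17:10 (invert busy blocks within the working day).
Hamid free: 08:10-09:25, 09:35-11:05, 12:45-14:30, 15:05-15:55.
Ximena free: 08:25-09:55, 14:00-15:05 (invert busy blocks within the working day).
Uma free: 09:55-14:25, 15:25-17:30 (invert busy blocks within the working day).
Xiulan free: 09:35-10:05, 11:45-12:50, 13:50-14:35, 16:00-17:40.
Ines ∩ Freya: 15:15-17:10.
Ines ∩ Freya ∩ Hamid: 15:15-15:55.
Ines ∩ Freya ∩ Hamid ∩ Ximena: ∅.
Ines ∩ Freya ∩ Hamid ∩ Ximena ∩ Uma: ∅.
Ines ∩ Freya ∩ Hamid ∩ Ximena ∩ Uma ∩ Xiulan: ∅.
There is no time when everyone is free.
There is no common window, so the total is 0 minutes.

0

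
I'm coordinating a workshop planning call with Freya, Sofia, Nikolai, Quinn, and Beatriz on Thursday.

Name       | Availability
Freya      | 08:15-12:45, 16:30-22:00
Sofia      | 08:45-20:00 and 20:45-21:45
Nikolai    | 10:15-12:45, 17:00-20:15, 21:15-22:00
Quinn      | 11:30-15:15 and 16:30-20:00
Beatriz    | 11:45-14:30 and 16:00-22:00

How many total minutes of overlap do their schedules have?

Freya ∩ Sofia: 08:45-12:45, 16:30-20:00, 20:45-21:45.
Freya ∩ Sofia ∩ Nikolai: 10:15-12:45, 17:00-20:00, 21:15-21:45.
Freya ∩ Sofia ∩ Nikolai ∩ Quinn: 11:30-12:45, 17:00-20:00.
Freya ∩ Sofia ∩ Nikolai ∩ Quinn ∩ Beatriz: 11:45-12:45, 17:00-20:00.
Summing the common windows: 60 + 180 = 240 minutes.

240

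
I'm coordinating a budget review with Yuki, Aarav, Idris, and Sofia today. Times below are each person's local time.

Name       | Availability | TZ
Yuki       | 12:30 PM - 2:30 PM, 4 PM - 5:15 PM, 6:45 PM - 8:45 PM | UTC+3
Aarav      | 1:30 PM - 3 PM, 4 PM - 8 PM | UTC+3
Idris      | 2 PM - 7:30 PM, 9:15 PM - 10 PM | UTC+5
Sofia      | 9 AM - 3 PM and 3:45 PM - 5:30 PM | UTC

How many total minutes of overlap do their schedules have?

180

Yuki in UTC: 09:30-11:30, 13:00-14:15, 15:45-17:45 (subtract 3h to convert from UTC+3).
Aarav in UTC: 10:30-12:00, 13:00-17:00 (subtract 3h to convert from UTC+3).
Idris in UTC: 09:00-14:30, 16:15-17:00 (subtract 5h to convert from UTC+5).
Sofia in UTC: 09:00-15:00, 15:45-17:30.
Yuki ∩ Aarav: 10:30-11:30, 13:00-14:15, 15:45-17:00.
Yuki ∩ Aarav ∩ Idris: 10:30-11:30, 13:00-14:15, 16:15-17:00.
Yuki ∩ Aarav ∩ Idris ∩ Sofia: 10:30-11:30, 13:00-14:15, 16:15-17:00.
Summing the common windows: 60 + 75 + 45 = 180 minutes.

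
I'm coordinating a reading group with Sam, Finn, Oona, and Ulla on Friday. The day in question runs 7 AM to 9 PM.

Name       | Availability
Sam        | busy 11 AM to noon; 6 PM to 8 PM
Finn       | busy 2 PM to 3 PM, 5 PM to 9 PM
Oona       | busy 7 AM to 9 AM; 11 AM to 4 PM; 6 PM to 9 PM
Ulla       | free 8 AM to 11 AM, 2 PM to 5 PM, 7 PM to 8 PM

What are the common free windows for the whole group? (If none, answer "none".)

09:00-11:00, 16:00-17:00

Sam free: 07:00-11:00, 12:00-18:00, 20:00-21:00 (invert busy blocks within the working day).
Finn free: 07:00-14:00, 15:00-17:00 (invert busy blocks within the working day).
Oona free: 09:00-11:00, 16:00-18:00 (invert busy blocks within the working day).
Ulla free: 08:00-11:00, 14:00-17:00, 19:00-20:00.
Sam ∩ Finn: 07:00-11:00, 12:00-14:00, 15:00-17:00.
Sam ∩ Finn ∩ Oona: 09:00-11:00, 16:00-17:00.
Sam ∩ Finn ∩ Oona ∩ Ulla: 09:00-11:00, 16:00-17:00.
So the common availability across everyone is 09:00-11:00, 16:00-17:00.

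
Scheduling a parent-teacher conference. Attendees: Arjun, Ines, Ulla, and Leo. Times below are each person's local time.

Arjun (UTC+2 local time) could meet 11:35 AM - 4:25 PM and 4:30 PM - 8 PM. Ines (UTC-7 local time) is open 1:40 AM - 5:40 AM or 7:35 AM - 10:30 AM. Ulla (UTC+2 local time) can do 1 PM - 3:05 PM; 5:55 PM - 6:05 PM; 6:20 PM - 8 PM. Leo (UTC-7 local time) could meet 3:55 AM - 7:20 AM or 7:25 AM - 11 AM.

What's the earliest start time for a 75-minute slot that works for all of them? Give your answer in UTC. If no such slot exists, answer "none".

Arjun in UTC: 09:35-14:25, 14:30-18:00 (subtract 2h to convert from UTC+2).
Ines in UTC: 08:40-12:40, 14:35-17:30 (add 7h to convert from UTC-7).
Ulla in UTC: 11:00-13:05, 15:55-16:05, 16:20-18:00 (subtract 2h to convert from UTC+2).
Leo in UTC: 10:55-14:20, 14:25-18:00 (add 7h to convert from UTC-7).
Arjun ∩ Ines: 09:35-12:40, 14:35-17:30.
Arjun ∩ Ines ∩ Ulla: 11:00-12:40, 15:55-16:05, 16:20-17:30.
Arjun ∩ Ines ∩ Ulla ∩ Leo: 11:00-12:40, 15:55-16:05, 16:20-17:30.
Those are the intersection windows.
The first common window of at least 75 minutes is 11:00-12:40, so the earliest start is 11:00.

11:00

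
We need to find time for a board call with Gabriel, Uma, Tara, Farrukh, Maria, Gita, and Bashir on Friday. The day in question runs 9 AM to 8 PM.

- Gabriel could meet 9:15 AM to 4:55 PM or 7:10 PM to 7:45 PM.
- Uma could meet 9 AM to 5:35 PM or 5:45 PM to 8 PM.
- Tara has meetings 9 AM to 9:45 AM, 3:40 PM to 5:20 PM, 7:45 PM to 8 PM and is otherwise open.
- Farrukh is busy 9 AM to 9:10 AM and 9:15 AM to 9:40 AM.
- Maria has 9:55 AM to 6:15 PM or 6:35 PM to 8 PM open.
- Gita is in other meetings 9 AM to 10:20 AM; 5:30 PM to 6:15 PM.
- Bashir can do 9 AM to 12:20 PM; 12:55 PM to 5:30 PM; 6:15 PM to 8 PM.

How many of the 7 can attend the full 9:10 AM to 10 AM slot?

2

Gabriel free: 09:15-16:55, 19:10-19:45.
Uma free: 09:00-17:35, 17:45-20:00.
Tara free: 09:45-15:40, 17:20-19:45 (invert busy blocks within the working day).
Farrukh free: 09:10-09:15, 09:40-20:00 (invert busy blocks within the working day).
Maria free: 09:55-18:15, 18:35-20:00.
Gita free: 10:20-17:30, 18:15-20:00 (invert busy blocks within the working day).
Bashir free: 09:00-12:20, 12:55-17:30, 18:15-20:00.
Uma and Bashir can make the full 09:10-10:00 slot — that's 2.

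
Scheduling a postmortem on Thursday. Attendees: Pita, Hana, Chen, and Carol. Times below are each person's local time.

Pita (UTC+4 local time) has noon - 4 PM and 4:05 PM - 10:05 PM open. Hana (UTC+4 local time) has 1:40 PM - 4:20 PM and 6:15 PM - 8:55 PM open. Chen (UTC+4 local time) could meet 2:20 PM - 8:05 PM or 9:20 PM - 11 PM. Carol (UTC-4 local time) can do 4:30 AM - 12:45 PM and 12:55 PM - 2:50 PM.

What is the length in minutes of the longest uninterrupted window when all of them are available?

110

Pita in UTC: 08:00-12:00, 12:05-18:05 (subtract 4h to convert from UTC+4).
Hana in UTC: 09:40-12:20, 14:15-16:55 (subtract 4h to convert from UTC+4).
Chen in UTC: 10:20-16:05, 17:20-19:00 (subtract 4h to convert from UTC+4).
Carol in UTC: 08:30-16:45, 16:55-18:50 (add 4h to convert from UTC-4).
Pita ∩ Hana: 09:40-12:00, 12:05-12:20, 14:15-16:55.
Pita ∩ Hana ∩ Chen: 10:20-12:00, 12:05-12:20, 14:15-16:05.
Pita ∩ Hana ∩ Chen ∩ Carol: 10:20-12:00, 12:05-12:20, 14:15-16:05.
So the common availability across everyone is 10:20-12:00, 12:05-12:20, 14:15-16:05.
The longest is 14:15-16:05 at 110 minutes.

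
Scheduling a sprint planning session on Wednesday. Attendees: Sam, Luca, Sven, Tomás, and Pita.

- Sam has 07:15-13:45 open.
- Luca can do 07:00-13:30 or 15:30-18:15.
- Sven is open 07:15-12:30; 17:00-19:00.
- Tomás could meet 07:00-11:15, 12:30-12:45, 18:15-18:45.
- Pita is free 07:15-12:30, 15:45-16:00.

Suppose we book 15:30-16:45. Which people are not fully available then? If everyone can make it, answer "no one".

Sam: not fully free for 15:30-16:45. Luca: free for 15:30-16:45. Sven: not fully free for 15:30-16:45. Tomás: not fully free for 15:30-16:45. Pita: not fully free for 15:30-16:45.

Pita, Sam, Sven, Tomás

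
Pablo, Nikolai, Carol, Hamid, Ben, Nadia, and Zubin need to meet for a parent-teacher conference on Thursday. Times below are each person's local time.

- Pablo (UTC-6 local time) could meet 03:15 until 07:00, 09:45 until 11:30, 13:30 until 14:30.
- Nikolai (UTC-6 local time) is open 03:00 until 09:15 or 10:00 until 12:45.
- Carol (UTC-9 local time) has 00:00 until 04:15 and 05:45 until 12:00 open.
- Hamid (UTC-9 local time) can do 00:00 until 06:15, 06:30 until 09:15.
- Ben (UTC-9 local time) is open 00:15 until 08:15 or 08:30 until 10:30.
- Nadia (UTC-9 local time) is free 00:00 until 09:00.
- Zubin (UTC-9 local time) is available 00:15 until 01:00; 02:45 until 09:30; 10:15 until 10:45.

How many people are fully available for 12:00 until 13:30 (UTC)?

Pablo in UTC: 09:15-13:00, 15:45-17:30, 19:30-20:30 (add 6h to convert from UTC-6).
Nikolai in UTC: 09:00-15:15, 16:00-18:45 (add 6h to convert from UTC-6).
Carol in UTC: 09:00-13:15, 14:45-21:00 (add 9h to convert from UTC-9).
Hamid in UTC: 09:00-15:15, 15:30-18:15 (add 9h to convert from UTC-9).
Ben in UTC: 09:15-17:15, 17:30-19:30 (add 9h to convert from UTC-9).
Nadia in UTC: 09:00-18:00 (add 9h to convert from UTC-9).
Zubin in UTC: 09:15-10:00, 11:45-18:30, 19:15-19:45 (add 9h to convert from UTC-9).
Nikolai, Hamid, Ben, Nadia, and Zubin can make the full 12:00-13:30 slot — that's 5.

5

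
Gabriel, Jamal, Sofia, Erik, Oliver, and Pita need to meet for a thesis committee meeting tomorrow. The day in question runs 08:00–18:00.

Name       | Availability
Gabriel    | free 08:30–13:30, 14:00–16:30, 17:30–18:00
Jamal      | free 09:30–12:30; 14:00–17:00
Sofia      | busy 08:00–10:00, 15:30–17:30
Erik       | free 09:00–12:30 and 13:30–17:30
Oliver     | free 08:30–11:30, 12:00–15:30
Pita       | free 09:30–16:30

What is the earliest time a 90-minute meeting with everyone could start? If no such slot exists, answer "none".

10:00

Gabriel free: 08:30-13:30, 14:00-16:30, 17:30-18:00.
Jamal free: 09:30-12:30, 14:00-17:00.
Sofia free: 10:00-15:30, 17:30-18:00 (invert busy blocks within the working day).
Erik free: 09:00-12:30, 13:30-17:30.
Oliver free: 08:30-11:30, 12:00-15:30.
Pita free: 09:30-16:30.
Gabriel ∩ Jamal: 09:30-12:30, 14:00-16:30.
Gabriel ∩ Jamal ∩ Sofia: 10:00-12:30, 14:00-15:30.
Gabriel ∩ Jamal ∩ Sofia ∩ Erik: 10:00-12:30, 14:00-15:30.
Gabriel ∩ Jamal ∩ Sofia ∩ Erik ∩ Oliver: 10:00-11:30, 12:00-12:30, 14:00-15:30.
Gabriel ∩ Jamal ∩ Sofia ∩ Erik ∩ Oliver ∩ Pita: 10:00-11:30, 12:00-12:30, 14:00-15:30.
The first common window of at least 90 minutes is 10:00-11:30, so the earliest start is 10:00.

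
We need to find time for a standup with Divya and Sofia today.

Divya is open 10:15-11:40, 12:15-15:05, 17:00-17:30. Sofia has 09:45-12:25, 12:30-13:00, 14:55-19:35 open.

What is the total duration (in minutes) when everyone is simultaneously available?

165

Divya ∩ Sofia: 10:15-11:40, 12:15-12:25, 12:30-13:00, 14:55-15:05, 17:00-17:30.
Summing the common windows: 85 + 10 + 30 + 10 + 30 = 165 minutes.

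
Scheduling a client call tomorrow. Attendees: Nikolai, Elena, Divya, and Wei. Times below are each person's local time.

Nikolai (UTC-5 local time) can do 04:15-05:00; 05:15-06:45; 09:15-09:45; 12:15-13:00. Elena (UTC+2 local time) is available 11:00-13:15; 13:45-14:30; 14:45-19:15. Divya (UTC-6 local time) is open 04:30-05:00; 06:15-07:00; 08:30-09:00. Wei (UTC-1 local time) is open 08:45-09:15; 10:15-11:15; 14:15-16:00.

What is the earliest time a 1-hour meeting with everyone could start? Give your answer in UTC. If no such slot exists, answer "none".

none

Nikolai in UTC: 09:15-10:00, 10:15-11:45, 14:15-14:45, 17:15-18:00 (add 5h to convert from UTC-5).
Elena in UTC: 09:00-11:15, 11:45-12:30, 12:45-17:15 (subtract 2h to convert from UTC+2).
Divya in UTC: 10:30-11:00, 12:15-13:00, 14:30-15:00 (add 6h to convert from UTC-6).
Wei in UTC: 09:45-10:15, 11:15-12:15, 15:15-17:00 (add 1h to convert from UTC-1).
Nikolai ∩ Elena: 09:15-10:00, 10:15-11:15, 14:15-14:45.
Nikolai ∩ Elena ∩ Divya: 10:30-11:00, 14:30-14:45.
Nikolai ∩ Elena ∩ Divya ∩ Wei: ∅.
There is no time when everyone is free.
No common window is at least 60 minutes long.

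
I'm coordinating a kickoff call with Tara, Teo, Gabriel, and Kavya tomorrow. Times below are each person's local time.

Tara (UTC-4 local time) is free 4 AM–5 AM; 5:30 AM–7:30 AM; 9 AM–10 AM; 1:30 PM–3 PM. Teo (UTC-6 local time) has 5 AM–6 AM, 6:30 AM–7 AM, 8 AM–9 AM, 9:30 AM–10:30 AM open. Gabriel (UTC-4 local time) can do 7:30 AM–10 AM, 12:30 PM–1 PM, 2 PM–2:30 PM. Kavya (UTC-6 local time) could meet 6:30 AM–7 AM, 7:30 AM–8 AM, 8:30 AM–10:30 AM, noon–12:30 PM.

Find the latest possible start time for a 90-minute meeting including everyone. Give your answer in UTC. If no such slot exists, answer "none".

none

Tara in UTC: 08:00-09:00, 09:30-11:30, 13:00-14:00, 17:30-19:00 (add 4h to convert from UTC-4).
Teo in UTC: 11:00-12:00, 12:30-13:00, 14:00-15:00, 15:30-16:30 (add 6h to convert from UTC-6).
Gabriel in UTC: 11:30-14:00, 16:30-17:00, 18:00-18:30 (add 4h to convert from UTC-4).
Kavya in UTC: 12:30-13:00, 13:30-14:00, 14:30-16:30, 18:00-18:30 (add 6h to convert from UTC-6).
Tara ∩ Teo: 11:00-11:30.
Tara ∩ Teo ∩ Gabriel: ∅.
Tara ∩ Teo ∩ Gabriel ∩ Kavya: ∅.
There is no time when everyone is free.
No common window is at least 90 minutes long.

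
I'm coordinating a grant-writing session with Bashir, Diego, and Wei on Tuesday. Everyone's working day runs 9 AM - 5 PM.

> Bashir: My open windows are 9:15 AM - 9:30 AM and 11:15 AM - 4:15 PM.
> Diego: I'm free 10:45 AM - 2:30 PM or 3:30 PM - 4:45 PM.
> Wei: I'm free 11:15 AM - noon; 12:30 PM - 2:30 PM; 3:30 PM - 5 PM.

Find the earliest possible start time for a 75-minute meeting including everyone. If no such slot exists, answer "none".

12:30

Bashir ∩ Diego: 11:15-14:30, 15:30-16:15.
Bashir ∩ Diego ∩ Wei: 11:15-12:00, 12:30-14:30, 15:30-16:15.
So the common availability across everyone is 11:15-12:00, 12:30-14:30, 15:30-16:15.
The first common window of at least 75 minutes is 12:30-14:30, so the earliest start is 12:30.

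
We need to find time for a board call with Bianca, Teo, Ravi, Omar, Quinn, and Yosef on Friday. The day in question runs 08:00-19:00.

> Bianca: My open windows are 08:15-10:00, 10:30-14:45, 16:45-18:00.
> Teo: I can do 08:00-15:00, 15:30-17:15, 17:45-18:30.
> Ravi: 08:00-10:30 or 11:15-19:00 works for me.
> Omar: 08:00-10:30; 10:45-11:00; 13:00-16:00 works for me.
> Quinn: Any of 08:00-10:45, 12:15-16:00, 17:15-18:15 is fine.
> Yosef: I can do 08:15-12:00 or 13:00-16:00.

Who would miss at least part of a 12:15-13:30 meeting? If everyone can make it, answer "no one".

Bianca: free for 12:15-13:30. Teo: free for 12:15-13:30. Ravi: free for 12:15-13:30. Omar: not fully free for 12:15-13:30. Quinn: free for 12:15-13:30. Yosef: not fully free for 12:15-13:30.

Omar, Yosef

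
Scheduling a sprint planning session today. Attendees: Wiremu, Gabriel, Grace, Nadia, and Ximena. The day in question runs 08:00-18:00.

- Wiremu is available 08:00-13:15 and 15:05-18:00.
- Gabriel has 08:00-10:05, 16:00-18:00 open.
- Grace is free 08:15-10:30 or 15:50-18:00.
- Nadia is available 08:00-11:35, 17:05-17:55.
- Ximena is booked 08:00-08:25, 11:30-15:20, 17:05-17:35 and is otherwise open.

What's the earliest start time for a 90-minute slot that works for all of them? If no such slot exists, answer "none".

Wiremu free: 08:00-13:15, 15:05-18:00.
Gabriel free: 08:00-10:05, 16:00-18:00.
Grace free: 08:15-10:30, 15:50-18:00.
Nadia free: 08:00-11:35, 17:05-17:55.
Ximena free: 08:25-11:30, 15:20-17:05, 17:35-18:00 (invert busy blocks within the working day).
Wiremu ∩ Gabriel: 08:00-10:05, 16:00-18:00.
Wiremu ∩ Gabriel ∩ Grace: 08:15-10:05, 16:00-18:00.
Wiremu ∩ Gabriel ∩ Grace ∩ Nadia: 08:15-10:05, 17:05-17:55.
Wiremu ∩ Gabriel ∩ Grace ∩ Nadia ∩ Ximena: 08:25-10:05, 17:35-17:55.
The first common window of at least 90 minutes is 08:25-10:05, so the earliest start is 08:25.

08:25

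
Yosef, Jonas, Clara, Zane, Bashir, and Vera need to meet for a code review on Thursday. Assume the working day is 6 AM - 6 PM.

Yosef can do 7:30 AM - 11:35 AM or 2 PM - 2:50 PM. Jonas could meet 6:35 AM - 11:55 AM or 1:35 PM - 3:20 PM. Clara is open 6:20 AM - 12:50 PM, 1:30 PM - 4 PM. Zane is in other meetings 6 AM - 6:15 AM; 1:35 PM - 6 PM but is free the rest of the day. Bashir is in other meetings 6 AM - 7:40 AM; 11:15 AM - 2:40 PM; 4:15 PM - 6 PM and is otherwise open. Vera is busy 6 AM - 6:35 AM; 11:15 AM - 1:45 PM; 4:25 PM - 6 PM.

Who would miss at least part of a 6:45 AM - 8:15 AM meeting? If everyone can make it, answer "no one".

Bashir, Yosef

Yosef free: 07:30-11:35, 14:00-14:50.
Jonas free: 06:35-11:55, 13:35-15:20.
Clara free: 06:20-12:50, 13:30-16:00.
Zane free: 06:15-13:35 (invert busy blocks within the working day).
Bashir free: 07:40-11:15, 14:40-16:15 (invert busy blocks within the working day).
Vera free: 06:35-11:15, 13:45-16:25 (invert busy blocks within the working day).
Yosef: not fully free for 06:45-08:15. Jonas: free for 06:45-08:15. Clara: free for 06:45-08:15. Zane: free for 06:45-08:15. Bashir: not fully free for 06:45-08:15. Vera: free for 06:45-08:15.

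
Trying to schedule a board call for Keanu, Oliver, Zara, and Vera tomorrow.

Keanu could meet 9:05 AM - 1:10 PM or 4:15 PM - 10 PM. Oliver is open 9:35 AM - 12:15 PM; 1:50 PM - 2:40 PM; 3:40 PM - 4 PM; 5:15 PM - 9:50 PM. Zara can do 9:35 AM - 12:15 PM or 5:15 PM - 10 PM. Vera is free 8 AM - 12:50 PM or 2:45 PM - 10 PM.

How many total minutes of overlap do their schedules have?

435

Keanu ∩ Oliver: 09:35-12:15, 17:15-21:50.
Keanu ∩ Oliver ∩ Zara: 09:35-12:15, 17:15-21:50.
Keanu ∩ Oliver ∩ Zara ∩ Vera: 09:35-12:15, 17:15-21:50.
Summing the common windows: 160 + 275 = 435 minutes.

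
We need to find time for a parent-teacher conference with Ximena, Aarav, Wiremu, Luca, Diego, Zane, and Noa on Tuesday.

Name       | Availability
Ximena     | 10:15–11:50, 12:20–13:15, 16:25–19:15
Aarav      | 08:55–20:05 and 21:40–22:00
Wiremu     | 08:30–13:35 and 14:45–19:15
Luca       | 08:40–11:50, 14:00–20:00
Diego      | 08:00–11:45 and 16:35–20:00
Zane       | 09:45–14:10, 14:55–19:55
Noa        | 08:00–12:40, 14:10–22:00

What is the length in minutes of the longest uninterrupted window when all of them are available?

160

Ximena ∩ Aarav: 10:15-11:50, 12:20-13:15, 16:25-19:15.
Ximena ∩ Aarav ∩ Wiremu: 10:15-11:50, 12:20-13:15, 16:25-19:15.
Ximena ∩ Aarav ∩ Wiremu ∩ Luca: 10:15-11:50, 16:25-19:15.
Ximena ∩ Aarav ∩ Wiremu ∩ Luca ∩ Diego: 10:15-11:45, 16:35-19:15.
Ximena ∩ Aarav ∩ Wiremu ∩ Luca ∩ Diego ∩ Zane: 10:15-11:45, 16:35-19:15.
Ximena ∩ Aarav ∩ Wiremu ∩ Luca ∩ Diego ∩ Zane ∩ Noa: 10:15-11:45, 16:35-19:15.
So the common availability across everyone is 10:15-11:45, 16:35-19:15.
The longest is 16:35-19:15 at 160 minutes.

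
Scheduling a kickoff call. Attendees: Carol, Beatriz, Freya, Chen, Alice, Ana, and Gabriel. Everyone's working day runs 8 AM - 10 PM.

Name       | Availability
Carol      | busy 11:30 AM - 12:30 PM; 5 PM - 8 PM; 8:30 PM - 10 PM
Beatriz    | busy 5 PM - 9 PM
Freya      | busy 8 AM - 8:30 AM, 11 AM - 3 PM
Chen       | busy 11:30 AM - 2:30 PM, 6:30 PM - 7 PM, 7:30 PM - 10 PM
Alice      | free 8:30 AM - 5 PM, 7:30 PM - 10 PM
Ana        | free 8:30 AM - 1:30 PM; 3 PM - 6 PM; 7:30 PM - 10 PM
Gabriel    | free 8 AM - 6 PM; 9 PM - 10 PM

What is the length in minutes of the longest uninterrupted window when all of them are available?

150

Carol free: 08:00-11:30, 12:30-17:00, 20:00-20:30 (invert busy blocks within the working day).
Beatriz free: 08:00-17:00, 21:00-22:00 (invert busy blocks within the working day).
Freya free: 08:30-11:00, 15:00-22:00 (invert busy blocks within the working day).
Chen free: 08:00-11:30, 14:30-18:30, 19:00-19:30 (invert busy blocks within the working day).
Alice free: 08:30-17:00, 19:30-22:00.
Ana free: 08:30-13:30, 15:00-18:00, 19:30-22:00.
Gabriel free: 08:00-18:00, 21:00-22:00.
Carol ∩ Beatriz: 08:00-11:30, 12:30-17:00.
Carol ∩ Beatriz ∩ Freya: 08:30-11:00, 15:00-17:00.
Carol ∩ Beatriz ∩ Freya ∩ Chen: 08:30-11:00, 15:00-17:00.
Carol ∩ Beatriz ∩ Freya ∩ Chen ∩ Alice: 08:30-11:00, 15:00-17:00.
Carol ∩ Beatriz ∩ Freya ∩ Chen ∩ Alice ∩ Ana: 08:30-11:00, 15:00-17:00.
Carol ∩ Beatriz ∩ Freya ∩ Chen ∩ Alice ∩ Ana ∩ Gabriel: 08:30-11:00, 15:00-17:00.
Those are the intersection windows.
The longest is 08:30-11:00 at 150 minutes.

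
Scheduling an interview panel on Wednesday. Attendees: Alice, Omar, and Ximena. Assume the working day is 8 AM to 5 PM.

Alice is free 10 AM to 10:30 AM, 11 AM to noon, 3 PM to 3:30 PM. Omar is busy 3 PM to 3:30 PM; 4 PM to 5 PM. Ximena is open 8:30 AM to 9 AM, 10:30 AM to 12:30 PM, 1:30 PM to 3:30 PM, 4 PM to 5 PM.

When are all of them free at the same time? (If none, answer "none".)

11:00-12:00

Alice free: 10:00-10:30, 11:00-12:00, 15:00-15:30.
Omar free: 08:00-15:00, 15:30-16:00 (invert busy blocks within the working day).
Ximena free: 08:30-09:00, 10:30-12:30, 13:30-15:30, 16:00-17:00.
Alice ∩ Omar: 10:00-10:30, 11:00-12:00.
Alice ∩ Omar ∩ Ximena: 11:00-12:00.
So the common availability across everyone is 11:00-12:00.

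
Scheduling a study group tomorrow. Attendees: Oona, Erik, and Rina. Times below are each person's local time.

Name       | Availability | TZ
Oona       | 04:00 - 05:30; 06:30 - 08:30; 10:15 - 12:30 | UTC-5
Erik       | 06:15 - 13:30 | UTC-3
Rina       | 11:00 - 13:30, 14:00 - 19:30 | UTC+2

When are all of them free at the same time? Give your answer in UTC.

09:15-10:30, 12:00-13:30, 15:15-16:30

Oona in UTC: 09:00-10:30, 11:30-13:30, 15:15-17:30 (add 5h to convert from UTC-5).
Erik in UTC: 09:15-16:30 (add 3h to convert from UTC-3).
Rina in UTC: 09:00-11:30, 12:00-17:30 (subtract 2h to convert from UTC+2).
Oona ∩ Erik: 09:15-10:30, 11:30-13:30, 15:15-16:30.
Oona ∩ Erik ∩ Rina: 09:15-10:30, 12:00-13:30, 15:15-16:30.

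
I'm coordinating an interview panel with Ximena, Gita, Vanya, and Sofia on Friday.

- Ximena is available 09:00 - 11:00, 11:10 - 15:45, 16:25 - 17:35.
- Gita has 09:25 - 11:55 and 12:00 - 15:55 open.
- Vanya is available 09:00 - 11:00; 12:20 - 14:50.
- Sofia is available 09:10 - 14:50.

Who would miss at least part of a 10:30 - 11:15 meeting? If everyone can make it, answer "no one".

Ximena: not fully free for 10:30-11:15. Gita: free for 10:30-11:15. Vanya: not fully free for 10:30-11:15. Sofia: free for 10:30-11:15.

Vanya, Ximena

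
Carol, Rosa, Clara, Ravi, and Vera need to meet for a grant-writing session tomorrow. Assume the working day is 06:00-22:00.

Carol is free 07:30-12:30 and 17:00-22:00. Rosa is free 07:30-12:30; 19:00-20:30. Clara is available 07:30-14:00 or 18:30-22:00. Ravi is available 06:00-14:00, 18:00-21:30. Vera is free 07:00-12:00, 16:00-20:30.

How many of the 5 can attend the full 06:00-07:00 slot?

1

Ravi can make the full 06:00-07:00 slot — that's 1.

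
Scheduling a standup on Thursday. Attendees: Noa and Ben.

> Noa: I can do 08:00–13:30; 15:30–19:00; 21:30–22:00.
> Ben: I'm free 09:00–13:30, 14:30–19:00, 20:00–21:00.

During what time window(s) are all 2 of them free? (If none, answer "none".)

Noa ∩ Ben: 09:00-13:30, 15:30-19:00.

09:00-13:30, 15:30-19:00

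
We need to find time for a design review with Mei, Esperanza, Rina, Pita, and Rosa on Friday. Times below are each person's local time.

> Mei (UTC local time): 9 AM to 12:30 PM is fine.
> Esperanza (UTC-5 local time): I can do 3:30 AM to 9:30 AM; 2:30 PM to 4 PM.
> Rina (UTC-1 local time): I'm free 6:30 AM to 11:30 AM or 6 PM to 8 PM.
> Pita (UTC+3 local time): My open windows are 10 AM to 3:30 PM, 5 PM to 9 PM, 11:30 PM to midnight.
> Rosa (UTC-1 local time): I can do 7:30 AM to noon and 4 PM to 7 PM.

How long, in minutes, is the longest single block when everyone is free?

Mei in UTC: 09:00-12:30.
Esperanza in UTC: 08:30-14:30, 19:30-21:00 (add 5h to convert from UTC-5).
Rina in UTC: 07:30-12:30, 19:00-21:00 (add 1h to convert from UTC-1).
Pita in UTC: 07:00-12:30, 14:00-18:00, 20:30-21:00 (subtract 3h to convert from UTC+3).
Rosa in UTC: 08:30-13:00, 17:00-20:00 (add 1h to convert from UTC-1).
Mei ∩ Esperanza: 09:00-12:30.
Mei ∩ Esperanza ∩ Rina: 09:00-12:30.
Mei ∩ Esperanza ∩ Rina ∩ Pita: 09:00-12:30.
Mei ∩ Esperanza ∩ Rina ∩ Pita ∩ Rosa: 09:00-12:30.
The longest is 09:00-12:30 at 210 minutes.

210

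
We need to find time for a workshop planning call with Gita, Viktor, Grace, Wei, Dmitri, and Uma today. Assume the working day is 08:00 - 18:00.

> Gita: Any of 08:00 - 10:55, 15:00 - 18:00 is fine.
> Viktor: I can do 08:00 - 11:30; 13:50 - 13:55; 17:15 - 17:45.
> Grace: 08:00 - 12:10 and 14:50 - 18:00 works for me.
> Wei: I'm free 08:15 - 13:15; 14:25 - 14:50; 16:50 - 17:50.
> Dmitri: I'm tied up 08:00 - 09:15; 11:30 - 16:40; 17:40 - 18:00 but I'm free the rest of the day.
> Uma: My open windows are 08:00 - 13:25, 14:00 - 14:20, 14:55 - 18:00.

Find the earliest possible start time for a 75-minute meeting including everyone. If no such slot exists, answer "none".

09:15

Gita free: 08:00-10:55, 15:00-18:00.
Viktor free: 08:00-11:30, 13:50-13:55, 17:15-17:45.
Grace free: 08:00-12:10, 14:50-18:00.
Wei free: 08:15-13:15, 14:25-14:50, 16:50-17:50.
Dmitri free: 09:15-11:30, 16:40-17:40 (invert busy blocks within the working day).
Uma free: 08:00-13:25, 14:00-14:20, 14:55-18:00.
Gita ∩ Viktor: 08:00-10:55, 17:15-17:45.
Gita ∩ Viktor ∩ Grace: 08:00-10:55, 17:15-17:45.
Gita ∩ Viktor ∩ Grace ∩ Wei: 08:15-10:55, 17:15-17:45.
Gita ∩ Viktor ∩ Grace ∩ Wei ∩ Dmitri: 09:15-10:55, 17:15-17:40.
Gita ∩ Viktor ∩ Grace ∩ Wei ∩ Dmitri ∩ Uma: 09:15-10:55, 17:15-17:40.
The first common window of at least 75 minutes is 09:15-10:55, so the earliest start is 09:15.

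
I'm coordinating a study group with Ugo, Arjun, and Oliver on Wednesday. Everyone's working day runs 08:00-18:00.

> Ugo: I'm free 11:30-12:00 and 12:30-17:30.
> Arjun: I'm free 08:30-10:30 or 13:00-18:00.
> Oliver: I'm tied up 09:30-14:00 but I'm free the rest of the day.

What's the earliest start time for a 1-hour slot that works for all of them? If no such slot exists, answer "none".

Ugo free: 11:30-12:00, 12:30-17:30.
Arjun free: 08:30-10:30, 13:00-18:00.
Oliver free: 08:00-09:30, 14:00-18:00 (invert busy blocks within the working day).
Ugo ∩ Arjun: 13:00-17:30.
Ugo ∩ Arjun ∩ Oliver: 14:00-17:30.
The first common window of at least 60 minutes is 14:00-17:30, so the earliest start is 14:00.

14:00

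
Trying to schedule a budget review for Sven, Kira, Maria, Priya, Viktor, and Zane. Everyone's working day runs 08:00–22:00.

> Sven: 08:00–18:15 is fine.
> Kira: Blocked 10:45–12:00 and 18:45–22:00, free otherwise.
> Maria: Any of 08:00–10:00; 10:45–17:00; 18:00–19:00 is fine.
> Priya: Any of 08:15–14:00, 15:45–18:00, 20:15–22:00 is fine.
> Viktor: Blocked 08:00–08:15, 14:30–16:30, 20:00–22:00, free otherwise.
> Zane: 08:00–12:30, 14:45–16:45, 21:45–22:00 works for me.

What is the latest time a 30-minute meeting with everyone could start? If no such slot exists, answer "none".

12:00

Sven free: 08:00-18:15.
Kira free: 08:00-10:45, 12:00-18:45 (invert busy blocks within the working day).
Maria free: 08:00-10:00, 10:45-17:00, 18:00-19:00.
Priya free: 08:15-14:00, 15:45-18:00, 20:15-22:00.
Viktor free: 08:15-14:30, 16:30-20:00 (invert busy blocks within the working day).
Zane free: 08:00-12:30, 14:45-16:45, 21:45-22:00.
Sven ∩ Kira: 08:00-10:45, 12:00-18:15.
Sven ∩ Kira ∩ Maria: 08:00-10:00, 12:00-17:00, 18:00-18:15.
Sven ∩ Kira ∩ Maria ∩ Priya: 08:15-10:00, 12:00-14:00, 15:45-17:00.
Sven ∩ Kira ∩ Maria ∩ Priya ∩ Viktor: 08:15-10:00, 12:00-14:00, 16:30-17:00.
Sven ∩ Kira ∩ Maria ∩ Priya ∩ Viktor ∩ Zane: 08:15-10:00, 12:00-12:30, 16:30-16:45.
The last common window of at least 30 minutes is 12:00-12:30; a 30-minute meeting can start as late as 12:00 and still end by 12:30.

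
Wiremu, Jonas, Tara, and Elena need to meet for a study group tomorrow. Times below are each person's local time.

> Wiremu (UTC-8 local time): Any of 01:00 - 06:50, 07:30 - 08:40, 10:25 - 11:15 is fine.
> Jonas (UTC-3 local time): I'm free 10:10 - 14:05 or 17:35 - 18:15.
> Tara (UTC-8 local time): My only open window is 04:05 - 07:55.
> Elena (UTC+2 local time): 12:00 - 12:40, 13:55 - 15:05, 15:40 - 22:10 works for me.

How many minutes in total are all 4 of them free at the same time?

Wiremu in UTC: 09:00-14:50, 15:30-16:40, 18:25-19:15 (add 8h to convert from UTC-8).
Jonas in UTC: 13:10-17:05, 20:35-21:15 (add 3h to convert from UTC-3).
Tara in UTC: 12:05-15:55 (add 8h to convert from UTC-8).
Elena in UTC: 10:00-10:40, 11:55-13:05, 13:40-20:10 (subtract 2h to convert from UTC+2).
Wiremu ∩ Jonas: 13:10-14:50, 15:30-16:40.
Wiremu ∩ Jonas ∩ Tara: 13:10-14:50, 15:30-15:55.
Wiremu ∩ Jonas ∩ Tara ∩ Elena: 13:40-14:50, 15:30-15:55.
Those are the intersection windows.
Summing the common windows: 70 + 25 = 95 minutes.

95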